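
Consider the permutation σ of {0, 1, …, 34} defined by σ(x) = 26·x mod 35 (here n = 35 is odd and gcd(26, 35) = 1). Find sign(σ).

Start at x=31: 31 → 1 → 26 → 11 → 6 → 16 → 31 (one orbit).
Cycle lengths of π_26 on ℤ/35ℤ: [6, 6, 6, 6, 6, 1, 1, 1, 1, 1]; 10 cycles in total.
n − c = 35 − 10 = 25; sign = (−1)^25 = -1.

-1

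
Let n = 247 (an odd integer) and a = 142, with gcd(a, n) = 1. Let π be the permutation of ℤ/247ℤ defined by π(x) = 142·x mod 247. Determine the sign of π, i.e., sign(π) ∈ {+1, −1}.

+1

Orbit of 142 under x↦142x: [142, 157, 64, 196, 168, 144, 194]… (length divides ord_247(142)).
21 cycles of lengths [18, 18, 18, 18, 18, 18, 18, 18, 18, 18, 18, 18, 9, 9, 2, 2, 2, 2, 2, 2, 1].
With 21 cycles on 247 points, sign = (−1)^{247−21} = +1.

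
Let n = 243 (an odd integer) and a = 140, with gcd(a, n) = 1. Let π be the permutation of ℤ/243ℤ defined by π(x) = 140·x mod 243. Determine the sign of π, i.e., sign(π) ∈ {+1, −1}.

-1

Orbit of 22 under x↦140x: [22, 164, 118, 239, 169, 89, 67]… (length divides ord_243(140)).
Decompose π into cycles: lengths [162, 54, 18, 6, 2, 1] (6 cycles, including the fixed point 0).
n − c = 243 − 6 = 237; sign = (−1)^237 = -1.
Check: (140/243) = -1 by Zolotarev.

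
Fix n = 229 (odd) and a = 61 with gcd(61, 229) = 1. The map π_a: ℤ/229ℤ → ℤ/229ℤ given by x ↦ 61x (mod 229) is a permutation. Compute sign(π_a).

+1

Trace 104: π^k(104) = [104, 161, 203, 17, 121, 53, 27] for k=0..6.
Decompose π into cycles: lengths [19, 19, 19, 19, 19, 19, 19, 19, 19, 19, 19, 19, 1] (13 cycles, including the fixed point 0).
n − c = 229 − 13 = 216; sign = (−1)^216 = +1.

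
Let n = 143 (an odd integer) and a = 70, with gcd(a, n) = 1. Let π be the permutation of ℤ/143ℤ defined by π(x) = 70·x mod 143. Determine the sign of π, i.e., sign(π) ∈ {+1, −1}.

-1

Start at x=103: 103 → 60 → 53 → 135 → 12 → 125 → 27 → … (one orbit).
Cycle type of π: 20×6 + 5×2 + 4×3 + 1; total 12 cycles.
12 cycles on 143: each ℓ→(−1)^(ℓ−1), product (−1)^131 = -1.
Check: (70/143) = -1 by Zolotarev.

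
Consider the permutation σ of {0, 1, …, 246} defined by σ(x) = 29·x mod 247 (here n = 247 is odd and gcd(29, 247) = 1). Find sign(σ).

-1

Trace 22: π^k(22) = [22, 144, 224, 74, 170, 237, 204] for k=0..6.
18 cycles of lengths [18, 18, 18, 18, 18, 18, 18, 18, 18, 18, 18, 18, 18, 3, 3, 3, 3, 1].
n − c = 247 − 18 = 229; sign = (−1)^229 = -1.
Via Zolotarev, sign(π_{29}) = (29|247) = -1.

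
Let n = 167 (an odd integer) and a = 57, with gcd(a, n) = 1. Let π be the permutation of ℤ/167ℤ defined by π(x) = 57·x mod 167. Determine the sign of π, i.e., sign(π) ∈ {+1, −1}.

Start at x=97: 97 → 18 → 24 → 32 → 154 → 94 → 14 → … (one orbit).
The orbit structure of x ↦ 57x mod 167: 3 orbits of sizes [83, 83, 1].
n − c = 167 − 3 = 164; sign = (−1)^164 = +1.
Zolotarev: (57|167) = +1, matching the cycle-count sign.

+1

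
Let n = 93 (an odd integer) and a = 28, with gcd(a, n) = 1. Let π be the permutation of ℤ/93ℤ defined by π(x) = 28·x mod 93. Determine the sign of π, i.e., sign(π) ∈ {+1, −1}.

Trace 49: π^k(49) = [49, 70, 7, 10, 1, 28, 40] for k=0..6.
Cycle type of π: 15×6 + 1×3; total 9 cycles.
Σ(ℓ_i−1) = 93−9 = 84; sign = (−1)^84 = +1.

+1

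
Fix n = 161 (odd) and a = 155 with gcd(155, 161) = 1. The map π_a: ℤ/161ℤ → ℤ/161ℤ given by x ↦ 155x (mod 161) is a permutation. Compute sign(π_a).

-1

Start at x=43: 43 → 64 → 99 → 50 → 22 → 29 → 148 → … (one orbit).
The orbit structure of x ↦ 155x mod 161: 14 orbits of sizes [22, 22, 22, 22, 22, 22, 22, 1, 1, 1, 1, 1, 1, 1].
With 14 cycles on 161 points, sign = (−1)^{161−14} = -1.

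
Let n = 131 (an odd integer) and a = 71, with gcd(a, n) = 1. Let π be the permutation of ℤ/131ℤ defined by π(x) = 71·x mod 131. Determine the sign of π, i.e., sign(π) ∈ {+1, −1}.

-1

Start at x=63: 63 → 19 → 39 → 18 → 99 → 86 → 80 → … (one orbit).
π_71 has 6 disjoint cycles with lengths [26, 26, 26, 26, 26, 1] on {0,…,130}.
sign(π) = (−1)^{n − #cycles} = (−1)^{131−6} = (−1)^125 = -1.
Zolotarev: (71|131) = -1, matching the cycle-count sign.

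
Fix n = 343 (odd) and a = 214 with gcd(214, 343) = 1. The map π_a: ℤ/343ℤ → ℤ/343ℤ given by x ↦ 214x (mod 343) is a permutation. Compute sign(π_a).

+1

Start at x=324: 324 → 50 → 67 → 275 → 197 → 312 → 226 → … (one orbit).
31 cycles of lengths [21, 21, 21, 21, 21, 21, 21, 21, 21, 21, 21, 21, 21, 21, 3, 3, 3, 3, 3, 3, 3, 3, 3, 3, 3, 3, 3, 3, 3, 3, 1].
sign(π) = (−1)^{n − #cycles} = (−1)^{343−31} = (−1)^312 = +1.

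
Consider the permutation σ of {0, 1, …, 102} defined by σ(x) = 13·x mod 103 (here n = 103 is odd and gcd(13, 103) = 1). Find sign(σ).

+1

Start at x=100: 100 → 64 → 8 → 1 → 13 → 66 → 34 → … (one orbit).
The orbit structure of x ↦ 13x mod 103: 7 orbits of sizes [17, 17, 17, 17, 17, 17, 1].
103 − 7 = 96 transpositions; sign(π) = (−1)^96 = +1.
Check: (13/103) = +1 by Zolotarev.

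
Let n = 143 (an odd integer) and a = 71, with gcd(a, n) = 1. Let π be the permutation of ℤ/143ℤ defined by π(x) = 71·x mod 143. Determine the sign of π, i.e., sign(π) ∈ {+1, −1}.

Start at x=70: 70 → 108 → 89 → 27 → 58 → 114 → 86 → … (one orbit).
Cycle lengths of π_71 on ℤ/143ℤ: [60, 60, 12, 5, 5, 1]; 6 cycles in total.
Σ(ℓ_i−1) = 143−6 = 137; sign = (−1)^137 = -1.
(71|143)_J = -1 (Zolotarev's lemma cross-check).

-1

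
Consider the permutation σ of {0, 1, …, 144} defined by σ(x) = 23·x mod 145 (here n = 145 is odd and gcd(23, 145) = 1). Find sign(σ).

-1

Trace 53: π^k(53) = [53, 59, 52, 36, 103, 49, 112] for k=0..6.
Cycle type of π: 28×4 + 7×4 + 4 + 1; total 10 cycles.
n − c = 145 − 10 = 135; sign = (−1)^135 = -1.
(23|145)_J = -1 (Zolotarev's lemma cross-check).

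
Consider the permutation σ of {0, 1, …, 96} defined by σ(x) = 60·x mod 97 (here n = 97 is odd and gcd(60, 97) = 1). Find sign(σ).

-1

Orbit of 45 under x↦60x: [45, 81, 10, 18, 13, 4, 46]… (length divides ord_97(60)).
2 cycles of lengths [96, 1].
n − c = 97 − 2 = 95; sign = (−1)^95 = -1.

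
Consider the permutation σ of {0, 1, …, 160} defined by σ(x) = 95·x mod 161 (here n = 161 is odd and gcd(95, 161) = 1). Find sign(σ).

Trace 121: π^k(121) = [121, 64, 123, 93, 141, 32, 142] for k=0..6.
Decompose π into cycles: lengths [33, 33, 33, 33, 11, 11, 3, 3, 1] (9 cycles, including the fixed point 0).
sign(π) = (−1)^{n − #cycles} = (−1)^{161−9} = (−1)^152 = +1.

+1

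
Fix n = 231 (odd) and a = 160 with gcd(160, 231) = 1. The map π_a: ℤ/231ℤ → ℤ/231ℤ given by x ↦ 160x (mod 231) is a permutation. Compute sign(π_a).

Trace 160: π^k(160) = [160, 190, 139, 64, 76, 148, 118] for k=0..6.
Decompose π into cycles: lengths [10, 10, 10, 10, 10, 10, 10, 10, 10, 10, 10, 10, 10, 10, 10, 10, 10, 10, 10, 10, 10, 2, 2, 2, 2, 2, 2, 2, 2, 2, 1, 1, 1] (33 cycles, including the fixed point 0).
33 cycles on 231: each ℓ→(−1)^(ℓ−1), product (−1)^198 = +1.
Zolotarev: (160|231) = +1, matching the cycle-count sign.

+1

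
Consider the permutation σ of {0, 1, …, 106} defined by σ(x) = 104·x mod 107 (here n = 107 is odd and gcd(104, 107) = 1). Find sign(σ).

Start at x=45: 45 → 79 → 84 → 69 → 7 → 86 → 63 → … (one orbit).
Cycle lengths of π_104 on ℤ/107ℤ: [106, 1]; 2 cycles in total.
With 2 cycles on 107 points, sign = (−1)^{107−2} = -1.

-1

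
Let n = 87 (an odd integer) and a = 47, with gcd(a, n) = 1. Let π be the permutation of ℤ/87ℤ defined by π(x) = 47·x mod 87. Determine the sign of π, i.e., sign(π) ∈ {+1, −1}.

+1

Trace 14: π^k(14) = [14, 49, 41, 13, 2, 7, 68] for k=0..6.
The orbit structure of x ↦ 47x mod 87: 5 orbits of sizes [28, 28, 28, 2, 1].
5 cycles on 87: each ℓ→(−1)^(ℓ−1), product (−1)^82 = +1.
Check: (47/87) = +1 by Zolotarev.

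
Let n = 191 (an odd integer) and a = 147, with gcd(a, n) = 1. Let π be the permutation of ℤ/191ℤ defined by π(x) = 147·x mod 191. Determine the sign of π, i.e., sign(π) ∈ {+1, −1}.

+1

Orbit of 36 under x↦147x: [36, 135, 172, 72, 79, 153, 144]… (length divides ord_191(147)).
Cycle lengths of π_147 on ℤ/191ℤ: [95, 95, 1]; 3 cycles in total.
sign(π) = (−1)^{n − #cycles} = (−1)^{191−3} = (−1)^188 = +1.
Check: (147/191) = +1 by Zolotarev.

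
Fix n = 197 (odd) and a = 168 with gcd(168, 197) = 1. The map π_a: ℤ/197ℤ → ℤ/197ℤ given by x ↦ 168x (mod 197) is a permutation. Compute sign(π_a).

Start at x=146: 146 → 100 → 55 → 178 → 157 → 175 → 47 → … (one orbit).
Decompose π into cycles: lengths [98, 98, 1] (3 cycles, including the fixed point 0).
3 cycles on 197: each ℓ→(−1)^(ℓ−1), product (−1)^194 = +1.
(168|197)_J = +1 (Zolotarev's lemma cross-check).

+1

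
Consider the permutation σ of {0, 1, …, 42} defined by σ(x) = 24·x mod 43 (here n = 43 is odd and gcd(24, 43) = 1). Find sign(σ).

Orbit of 23 under x↦24x: [23, 36, 4, 10, 25, 41, 38]… (length divides ord_43(24)).
Cycle type of π: 21×2 + 1; total 3 cycles.
3 cycles on 43: each ℓ→(−1)^(ℓ−1), product (−1)^40 = +1.
The Jacobi symbol (24|43) = +1 (Zolotarev) agrees.

+1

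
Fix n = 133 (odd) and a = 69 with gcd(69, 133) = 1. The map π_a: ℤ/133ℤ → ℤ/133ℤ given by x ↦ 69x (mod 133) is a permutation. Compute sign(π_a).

+1

Trace 69: π^k(69) = [69, 106, 132, 64, 27, 1] for k=0..5.
Cycle type of π: 6×21 + 2×3 + 1; total 25 cycles.
sign(π) = (−1)^{n − #cycles} = (−1)^{133−25} = (−1)^108 = +1.
(69|133)_J = +1 (Zolotarev's lemma cross-check).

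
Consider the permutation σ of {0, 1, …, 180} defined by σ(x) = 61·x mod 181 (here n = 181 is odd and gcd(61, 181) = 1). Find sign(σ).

Trace 48: π^k(48) = [48, 32, 142, 155, 43, 89, 180] for k=0..6.
6 cycles of lengths [36, 36, 36, 36, 36, 1].
sign(π) = (−1)^{n − #cycles} = (−1)^{181−6} = (−1)^175 = -1.
(61|181)_J = -1 (Zolotarev's lemma cross-check).

-1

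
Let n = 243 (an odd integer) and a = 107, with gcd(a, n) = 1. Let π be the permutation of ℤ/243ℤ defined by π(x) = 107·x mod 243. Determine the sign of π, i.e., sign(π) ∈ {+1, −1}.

Trace 161: π^k(161) = [161, 217, 134, 1, 107, 28, 80] for k=0..6.
The orbit structure of x ↦ 107x mod 243: 32 orbits of sizes [18, 18, 18, 18, 18, 18, 18, 18, 18, 6, 6, 6, 6, 6, 6, 6, 6, 6, 2, 2, 2, 2, 2, 2, 2, 2, 2, 2, 2, 2, 2, 1].
243 − 32 = 211 transpositions; sign(π) = (−1)^211 = -1.

-1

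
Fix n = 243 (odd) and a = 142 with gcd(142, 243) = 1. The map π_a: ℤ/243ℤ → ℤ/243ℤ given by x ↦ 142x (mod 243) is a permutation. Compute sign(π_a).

+1

Trace 16: π^k(16) = [16, 85, 163, 61, 157, 181, 187] for k=0..6.
11 cycles of lengths [81, 81, 27, 27, 9, 9, 3, 3, 1, 1, 1].
243 − 11 = 232 transpositions; sign(π) = (−1)^232 = +1.
Zolotarev: (142|243) = +1, matching the cycle-count sign.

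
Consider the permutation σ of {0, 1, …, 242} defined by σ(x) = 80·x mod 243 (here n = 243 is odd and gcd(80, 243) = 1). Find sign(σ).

-1

Trace 163: π^k(163) = [163, 161, 1, 80, 82, 242] for k=0..5.
π_80 has 68 disjoint cycles with lengths [6, 6, 6, 6, 6, 6, 6, 6, 6, 6, 6, 6, 6, 6, 6, 6, 6, 6, 6, 6, 6, 6, 6, 6, 6, 6, 6, 2, 2, 2, 2, 2, 2, 2, 2, 2, 2, 2, 2, 2, 2, 2, 2, 2, 2, 2, 2, 2, 2, 2, 2, 2, 2, 2, 2, 2, 2, 2, 2, 2, 2, 2, 2, 2, 2, 2, 2, 1] on {0,…,242}.
Σ(ℓ_i−1) = 243−68 = 175; sign = (−1)^175 = -1.
Check: (80/243) = -1 by Zolotarev.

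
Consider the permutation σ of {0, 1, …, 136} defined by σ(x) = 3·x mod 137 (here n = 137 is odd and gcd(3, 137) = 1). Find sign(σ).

-1

Start at x=84: 84 → 115 → 71 → 76 → 91 → 136 → 134 → … (one orbit).
Cycle type of π: 136 + 1; total 2 cycles.
With 2 cycles on 137 points, sign = (−1)^{137−2} = -1.
The Jacobi symbol (3|137) = -1 (Zolotarev) agrees.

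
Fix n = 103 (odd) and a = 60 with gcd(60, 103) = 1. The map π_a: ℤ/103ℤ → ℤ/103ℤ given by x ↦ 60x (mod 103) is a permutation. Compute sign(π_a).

+1

Orbit of 66 under x↦60x: [66, 46, 82, 79, 2, 17, 93]… (length divides ord_103(60)).
Cycle type of π: 51×2 + 1; total 3 cycles.
With 3 cycles on 103 points, sign = (−1)^{103−3} = +1.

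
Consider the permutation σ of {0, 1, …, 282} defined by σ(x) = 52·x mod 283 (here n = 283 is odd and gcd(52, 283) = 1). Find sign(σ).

Start at x=70: 70 → 244 → 236 → 103 → 262 → 40 → 99 → … (one orbit).
Cycle lengths of π_52 on ℤ/283ℤ: [141, 141, 1]; 3 cycles in total.
sign(π) = (−1)^{n − #cycles} = (−1)^{283−3} = (−1)^280 = +1.

+1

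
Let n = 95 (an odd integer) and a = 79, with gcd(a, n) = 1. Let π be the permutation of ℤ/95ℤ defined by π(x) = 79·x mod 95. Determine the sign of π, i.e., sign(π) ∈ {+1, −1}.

-1

Trace 34: π^k(34) = [34, 26, 59, 6, 94, 16, 29] for k=0..6.
π_79 has 8 disjoint cycles with lengths [18, 18, 18, 18, 18, 2, 2, 1] on {0,…,94}.
95 − 8 = 87 transpositions; sign(π) = (−1)^87 = -1.
Via Zolotarev, sign(π_{79}) = (79|95) = -1.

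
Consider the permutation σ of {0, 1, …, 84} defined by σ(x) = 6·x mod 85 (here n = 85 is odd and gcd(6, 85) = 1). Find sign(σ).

Orbit of 61 under x↦6x: [61, 26, 71, 1, 6, 36, 46]… (length divides ord_85(6)).
Cycle lengths of π_6 on ℤ/85ℤ: [16, 16, 16, 16, 16, 1, 1, 1, 1, 1]; 10 cycles in total.
10 cycles on 85: each ℓ→(−1)^(ℓ−1), product (−1)^75 = -1.
The Jacobi symbol (6|85) = -1 (Zolotarev) agrees.

-1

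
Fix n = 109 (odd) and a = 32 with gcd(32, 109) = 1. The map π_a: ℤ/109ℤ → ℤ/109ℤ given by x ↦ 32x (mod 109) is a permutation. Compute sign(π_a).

Start at x=71: 71 → 92 → 1 → 32 → 43 → 68 → 105 → … (one orbit).
Cycle lengths of π_32 on ℤ/109ℤ: [36, 36, 36, 1]; 4 cycles in total.
n − c = 109 − 4 = 105; sign = (−1)^105 = -1.
Via Zolotarev, sign(π_{32}) = (32|109) = -1.

-1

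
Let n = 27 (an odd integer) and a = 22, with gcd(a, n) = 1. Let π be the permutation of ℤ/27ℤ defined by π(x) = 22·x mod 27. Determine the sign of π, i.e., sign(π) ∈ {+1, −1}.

+1

Orbit of 25 under x↦22x: [25, 10, 4, 7, 19, 13, 16]… (length divides ord_27(22)).
The orbit structure of x ↦ 22x mod 27: 7 orbits of sizes [9, 9, 3, 3, 1, 1, 1].
n − c = 27 − 7 = 20; sign = (−1)^20 = +1.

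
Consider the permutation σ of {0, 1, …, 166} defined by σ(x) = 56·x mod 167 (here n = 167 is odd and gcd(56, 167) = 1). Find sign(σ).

+1

Trace 157: π^k(157) = [157, 108, 36, 12, 4, 57, 19] for k=0..6.
Cycle lengths of π_56 on ℤ/167ℤ: [83, 83, 1]; 3 cycles in total.
With 3 cycles on 167 points, sign = (−1)^{167−3} = +1.
(56|167)_J = +1 (Zolotarev's lemma cross-check).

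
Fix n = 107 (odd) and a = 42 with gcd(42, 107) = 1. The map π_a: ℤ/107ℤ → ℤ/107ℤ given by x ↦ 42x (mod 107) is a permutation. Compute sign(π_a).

Start at x=40: 40 → 75 → 47 → 48 → 90 → 35 → 79 → … (one orbit).
Cycle lengths of π_42 on ℤ/107ℤ: [53, 53, 1]; 3 cycles in total.
With 3 cycles on 107 points, sign = (−1)^{107−3} = +1.
Zolotarev: (42|107) = +1, matching the cycle-count sign.

+1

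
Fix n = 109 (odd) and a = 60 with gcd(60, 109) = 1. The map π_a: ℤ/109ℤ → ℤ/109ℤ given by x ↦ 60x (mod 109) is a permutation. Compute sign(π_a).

+1

Trace 78: π^k(78) = [78, 102, 16, 88, 48, 46, 35] for k=0..6.
Decompose π into cycles: lengths [54, 54, 1] (3 cycles, including the fixed point 0).
n − c = 109 − 3 = 106; sign = (−1)^106 = +1.
The Jacobi symbol (60|109) = +1 (Zolotarev) agrees.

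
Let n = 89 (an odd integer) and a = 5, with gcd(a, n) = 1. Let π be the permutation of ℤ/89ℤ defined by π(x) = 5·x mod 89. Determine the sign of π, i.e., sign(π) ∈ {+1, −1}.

Trace 53: π^k(53) = [53, 87, 79, 39, 17, 85, 69] for k=0..6.
Decompose π into cycles: lengths [44, 44, 1] (3 cycles, including the fixed point 0).
sign(π) = (−1)^{n − #cycles} = (−1)^{89−3} = (−1)^86 = +1.

+1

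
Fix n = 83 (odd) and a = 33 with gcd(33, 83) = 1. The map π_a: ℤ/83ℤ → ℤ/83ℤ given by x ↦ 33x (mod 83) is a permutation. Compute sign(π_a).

Trace 77: π^k(77) = [77, 51, 23, 12, 64, 37, 59] for k=0..6.
3 cycles of lengths [41, 41, 1].
Σ(ℓ_i−1) = 83−3 = 80; sign = (−1)^80 = +1.

+1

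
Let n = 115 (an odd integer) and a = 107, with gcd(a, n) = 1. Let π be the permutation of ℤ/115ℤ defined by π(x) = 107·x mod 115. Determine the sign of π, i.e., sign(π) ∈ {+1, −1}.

Trace 41: π^k(41) = [41, 17, 94, 53, 36, 57, 4] for k=0..6.
π_107 has 5 disjoint cycles with lengths [44, 44, 22, 4, 1] on {0,…,114}.
With 5 cycles on 115 points, sign = (−1)^{115−5} = +1.

+1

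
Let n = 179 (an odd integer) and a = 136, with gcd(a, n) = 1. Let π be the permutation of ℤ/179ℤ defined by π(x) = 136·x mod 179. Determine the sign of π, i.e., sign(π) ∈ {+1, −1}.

-1

Trace 129: π^k(129) = [129, 2, 93, 118, 117, 160, 101] for k=0..6.
Cycle lengths of π_136 on ℤ/179ℤ: [178, 1]; 2 cycles in total.
sign(π) = (−1)^{n − #cycles} = (−1)^{179−2} = (−1)^177 = -1.
(136|179)_J = -1 (Zolotarev's lemma cross-check).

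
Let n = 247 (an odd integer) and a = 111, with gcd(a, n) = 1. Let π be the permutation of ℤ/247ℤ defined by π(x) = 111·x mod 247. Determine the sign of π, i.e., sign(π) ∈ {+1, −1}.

Start at x=214: 214 → 42 → 216 → 17 → 158 → 1 → 111 → … (one orbit).
10 cycles of lengths [36, 36, 36, 36, 36, 36, 12, 9, 9, 1].
Σ(ℓ_i−1) = 247−10 = 237; sign = (−1)^237 = -1.

-1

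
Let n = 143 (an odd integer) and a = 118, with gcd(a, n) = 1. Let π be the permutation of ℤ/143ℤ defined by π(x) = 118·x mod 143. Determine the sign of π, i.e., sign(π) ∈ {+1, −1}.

Start at x=53: 53 → 105 → 92 → 131 → 14 → 79 → 27 → … (one orbit).
π_118 has 26 disjoint cycles with lengths [10, 10, 10, 10, 10, 10, 10, 10, 10, 10, 10, 10, 10, 1, 1, 1, 1, 1, 1, 1, 1, 1, 1, 1, 1, 1] on {0,…,142}.
With 26 cycles on 143 points, sign = (−1)^{143−26} = -1.
The Jacobi symbol (118|143) = -1 (Zolotarev) agrees.

-1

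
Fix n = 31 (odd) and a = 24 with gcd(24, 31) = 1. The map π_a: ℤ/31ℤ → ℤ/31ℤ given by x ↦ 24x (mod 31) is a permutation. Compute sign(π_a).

-1

Trace 6: π^k(6) = [6, 20, 15, 19, 22, 1, 24] for k=0..6.
Cycle lengths of π_24 on ℤ/31ℤ: [30, 1]; 2 cycles in total.
With 2 cycles on 31 points, sign = (−1)^{31−2} = -1.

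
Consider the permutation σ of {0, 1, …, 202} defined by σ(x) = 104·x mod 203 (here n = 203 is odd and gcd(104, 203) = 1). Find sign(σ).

Orbit of 57 under x↦104x: [57, 41, 1, 104]… (length divides ord_203(104)).
Cycle lengths of π_104 on ℤ/203ℤ: [4, 4, 4, 4, 4, 4, 4, 4, 4, 4, 4, 4, 4, 4, 4, 4, 4, 4, 4, 4, 4, 4, 4, 4, 4, 4, 4, 4, 4, 4, 4, 4, 4, 4, 4, 4, 4, 4, 4, 4, 4, 4, 4, 4, 4, 4, 4, 4, 4, 2, 2, 2, 1]; 53 cycles in total.
203 − 53 = 150 transpositions; sign(π) = (−1)^150 = +1.

+1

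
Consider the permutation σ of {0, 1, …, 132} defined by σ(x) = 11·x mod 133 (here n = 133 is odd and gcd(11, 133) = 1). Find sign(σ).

+1

Orbit of 11 under x↦11x: [11, 121, 1]… (length divides ord_133(11)).
Cycle type of π: 3×44 + 1; total 45 cycles.
Σ(ℓ_i−1) = 133−45 = 88; sign = (−1)^88 = +1.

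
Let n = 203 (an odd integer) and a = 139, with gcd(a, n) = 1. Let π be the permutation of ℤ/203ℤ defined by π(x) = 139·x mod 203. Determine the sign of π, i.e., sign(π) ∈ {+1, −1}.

Start at x=190: 190 → 20 → 141 → 111 → 1 → 139 → 36 → … (one orbit).
Decompose π into cycles: lengths [14, 14, 14, 14, 14, 14, 14, 14, 14, 14, 14, 14, 7, 7, 7, 7, 2, 2, 2, 1] (20 cycles, including the fixed point 0).
Σ(ℓ_i−1) = 203−20 = 183; sign = (−1)^183 = -1.
Zolotarev: (139|203) = -1, matching the cycle-count sign.

-1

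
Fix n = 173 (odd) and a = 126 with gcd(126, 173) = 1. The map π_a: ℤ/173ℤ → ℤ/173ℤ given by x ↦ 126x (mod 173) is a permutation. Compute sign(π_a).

+1

Start at x=160: 160 → 92 → 1 → 126 → 133 → 150 → 43 → … (one orbit).
The orbit structure of x ↦ 126x mod 173: 3 orbits of sizes [86, 86, 1].
sign(π) = (−1)^{n − #cycles} = (−1)^{173−3} = (−1)^170 = +1.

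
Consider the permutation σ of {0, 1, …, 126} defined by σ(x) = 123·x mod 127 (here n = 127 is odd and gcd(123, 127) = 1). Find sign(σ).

Orbit of 16 under x↦123x: [16, 63, 2, 119, 32, 126, 4]… (length divides ord_127(123)).
π_123 has 10 disjoint cycles with lengths [14, 14, 14, 14, 14, 14, 14, 14, 14, 1] on {0,…,126}.
sign(π) = (−1)^{n − #cycles} = (−1)^{127−10} = (−1)^117 = -1.
The Jacobi symbol (123|127) = -1 (Zolotarev) agrees.

-1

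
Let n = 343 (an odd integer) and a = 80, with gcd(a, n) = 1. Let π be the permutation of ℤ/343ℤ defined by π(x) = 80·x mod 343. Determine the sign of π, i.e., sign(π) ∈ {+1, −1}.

-1

Start at x=276: 276 → 128 → 293 → 116 → 19 → 148 → 178 → … (one orbit).
Cycle type of π: 42×7 + 6×8 + 1; total 16 cycles.
16 cycles on 343: each ℓ→(−1)^(ℓ−1), product (−1)^327 = -1.
The Jacobi symbol (80|343) = -1 (Zolotarev) agrees.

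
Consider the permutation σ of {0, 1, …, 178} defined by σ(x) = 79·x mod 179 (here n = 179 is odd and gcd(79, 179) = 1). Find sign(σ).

Orbit of 5 under x↦79x: [5, 37, 59, 7, 16, 11, 153]… (length divides ord_179(79)).
Cycle type of π: 178 + 1; total 2 cycles.
sign(π) = (−1)^{n − #cycles} = (−1)^{179−2} = (−1)^177 = -1.

-1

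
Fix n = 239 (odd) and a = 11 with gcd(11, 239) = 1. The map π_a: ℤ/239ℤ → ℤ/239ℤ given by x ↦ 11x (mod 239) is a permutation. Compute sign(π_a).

Start at x=87: 87 → 1 → 11 → 121 → 136 → 62 → 204 → … (one orbit).
3 cycles of lengths [119, 119, 1].
239 − 3 = 236 transpositions; sign(π) = (−1)^236 = +1.
(11|239)_J = +1 (Zolotarev's lemma cross-check).

+1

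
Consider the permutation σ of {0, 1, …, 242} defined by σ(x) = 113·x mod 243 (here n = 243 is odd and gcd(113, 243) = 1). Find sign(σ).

-1

Start at x=95: 95 → 43 → 242 → 130 → 110 → 37 → 50 → … (one orbit).
Cycle type of π: 162 + 54 + 18 + 6 + 2 + 1; total 6 cycles.
n − c = 243 − 6 = 237; sign = (−1)^237 = -1.
Zolotarev: (113|243) = -1, matching the cycle-count sign.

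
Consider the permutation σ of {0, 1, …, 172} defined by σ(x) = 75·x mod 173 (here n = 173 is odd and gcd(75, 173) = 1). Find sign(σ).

Start at x=68: 68 → 83 → 170 → 121 → 79 → 43 → 111 → … (one orbit).
Cycle type of π: 172 + 1; total 2 cycles.
sign(π) = (−1)^{n − #cycles} = (−1)^{173−2} = (−1)^171 = -1.
The Jacobi symbol (75|173) = -1 (Zolotarev) agrees.

-1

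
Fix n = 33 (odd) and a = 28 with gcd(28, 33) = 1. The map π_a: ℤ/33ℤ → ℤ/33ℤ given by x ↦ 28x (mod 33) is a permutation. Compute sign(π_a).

Trace 1: π^k(1) = [1, 28, 25, 7, 31, 10, 16] for k=0..6.
Decompose π into cycles: lengths [10, 10, 10, 1, 1, 1] (6 cycles, including the fixed point 0).
sign(π) = (−1)^{n − #cycles} = (−1)^{33−6} = (−1)^27 = -1.

-1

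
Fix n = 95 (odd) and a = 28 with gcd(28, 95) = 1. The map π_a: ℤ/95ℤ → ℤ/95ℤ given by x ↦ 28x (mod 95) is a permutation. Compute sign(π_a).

-1

Orbit of 64 under x↦28x: [64, 82, 16, 68, 4, 17, 1]… (length divides ord_95(28)).
Cycle lengths of π_28 on ℤ/95ℤ: [36, 36, 9, 9, 4, 1]; 6 cycles in total.
sign(π) = (−1)^{n − #cycles} = (−1)^{95−6} = (−1)^89 = -1.
(28|95)_J = -1 (Zolotarev's lemma cross-check).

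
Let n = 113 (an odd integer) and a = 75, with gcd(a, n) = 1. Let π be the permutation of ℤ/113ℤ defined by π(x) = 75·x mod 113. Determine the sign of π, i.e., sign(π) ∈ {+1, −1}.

Start at x=75: 75 → 88 → 46 → 60 → 93 → 82 → 48 → … (one orbit).
Cycle type of π: 112 + 1; total 2 cycles.
n − c = 113 − 2 = 111; sign = (−1)^111 = -1.
(75|113)_J = -1 (Zolotarev's lemma cross-check).

-1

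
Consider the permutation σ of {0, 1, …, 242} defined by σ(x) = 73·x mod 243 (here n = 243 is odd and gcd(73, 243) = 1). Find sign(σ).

+1

Orbit of 127 under x↦73x: [127, 37, 28, 100, 10, 1, 73]… (length divides ord_243(73)).
Cycle lengths of π_73 on ℤ/243ℤ: [27, 27, 27, 27, 27, 27, 9, 9, 9, 9, 9, 9, 3, 3, 3, 3, 3, 3, 1, 1, 1, 1, 1, 1, 1, 1, 1]; 27 cycles in total.
243 − 27 = 216 transpositions; sign(π) = (−1)^216 = +1.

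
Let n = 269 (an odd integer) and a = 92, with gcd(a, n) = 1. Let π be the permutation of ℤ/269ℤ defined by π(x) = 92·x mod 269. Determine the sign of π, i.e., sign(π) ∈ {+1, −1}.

+1

Orbit of 215 under x↦92x: [215, 143, 244, 121, 103, 61, 232]… (length divides ord_269(92)).
3 cycles of lengths [134, 134, 1].
269 − 3 = 266 transpositions; sign(π) = (−1)^266 = +1.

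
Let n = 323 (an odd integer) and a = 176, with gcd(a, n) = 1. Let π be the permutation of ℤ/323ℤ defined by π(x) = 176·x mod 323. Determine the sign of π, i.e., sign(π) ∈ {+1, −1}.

Orbit of 96 under x↦176x: [96, 100, 158, 30, 112, 9, 292]… (length divides ord_323(176)).
The orbit structure of x ↦ 176x mod 323: 6 orbits of sizes [144, 144, 16, 9, 9, 1].
323 − 6 = 317 transpositions; sign(π) = (−1)^317 = -1.
Check: (176/323) = -1 by Zolotarev.

-1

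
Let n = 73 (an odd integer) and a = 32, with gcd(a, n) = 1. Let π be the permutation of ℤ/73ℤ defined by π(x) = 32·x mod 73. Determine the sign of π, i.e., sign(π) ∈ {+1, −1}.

Orbit of 37 under x↦32x: [37, 16, 1, 32, 2, 64, 4]… (length divides ord_73(32)).
9 cycles of lengths [9, 9, 9, 9, 9, 9, 9, 9, 1].
73 − 9 = 64 transpositions; sign(π) = (−1)^64 = +1.
Check: (32/73) = +1 by Zolotarev.

+1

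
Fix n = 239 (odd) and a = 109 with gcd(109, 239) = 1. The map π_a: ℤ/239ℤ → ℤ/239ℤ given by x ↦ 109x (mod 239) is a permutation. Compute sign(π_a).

Trace 196: π^k(196) = [196, 93, 99, 36, 100, 145, 31] for k=0..6.
Decompose π into cycles: lengths [119, 119, 1] (3 cycles, including the fixed point 0).
239 − 3 = 236 transpositions; sign(π) = (−1)^236 = +1.
Via Zolotarev, sign(π_{109}) = (109|239) = +1.

+1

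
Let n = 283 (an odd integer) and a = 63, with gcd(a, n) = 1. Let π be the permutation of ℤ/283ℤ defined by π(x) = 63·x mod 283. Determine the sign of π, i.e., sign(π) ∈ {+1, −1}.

+1

Start at x=240: 240 → 121 → 265 → 281 → 157 → 269 → 250 → … (one orbit).
Decompose π into cycles: lengths [141, 141, 1] (3 cycles, including the fixed point 0).
n − c = 283 − 3 = 280; sign = (−1)^280 = +1.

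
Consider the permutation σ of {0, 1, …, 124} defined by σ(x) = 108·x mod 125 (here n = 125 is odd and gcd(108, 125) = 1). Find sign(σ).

Start at x=78: 78 → 49 → 42 → 36 → 13 → 29 → 7 → … (one orbit).
π_108 has 4 disjoint cycles with lengths [100, 20, 4, 1] on {0,…,124}.
Σ(ℓ_i−1) = 125−4 = 121; sign = (−1)^121 = -1.
The Jacobi symbol (108|125) = -1 (Zolotarev) agrees.

-1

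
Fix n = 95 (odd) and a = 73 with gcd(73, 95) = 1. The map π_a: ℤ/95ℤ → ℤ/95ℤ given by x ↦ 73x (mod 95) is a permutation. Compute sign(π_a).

Start at x=1: 1 → 73 → 9 → 87 → 81 → 23 → 64 → … (one orbit).
Cycle type of π: 36×2 + 9×2 + 4 + 1; total 6 cycles.
95 − 6 = 89 transpositions; sign(π) = (−1)^89 = -1.
Check: (73/95) = -1 by Zolotarev.

-1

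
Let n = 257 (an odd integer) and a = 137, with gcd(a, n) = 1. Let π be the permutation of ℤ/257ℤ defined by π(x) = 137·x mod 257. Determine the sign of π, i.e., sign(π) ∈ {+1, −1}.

Trace 68: π^k(68) = [68, 64, 30, 255, 240, 241, 121] for k=0..6.
Cycle type of π: 32×8 + 1; total 9 cycles.
n − c = 257 − 9 = 248; sign = (−1)^248 = +1.
(137|257)_J = +1 (Zolotarev's lemma cross-check).

+1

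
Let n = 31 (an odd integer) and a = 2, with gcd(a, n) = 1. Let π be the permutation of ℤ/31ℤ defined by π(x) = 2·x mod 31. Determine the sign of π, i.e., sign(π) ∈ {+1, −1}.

Trace 4: π^k(4) = [4, 8, 16, 1, 2] for k=0..4.
Decompose π into cycles: lengths [5, 5, 5, 5, 5, 5, 1] (7 cycles, including the fixed point 0).
With 7 cycles on 31 points, sign = (−1)^{31−7} = +1.

+1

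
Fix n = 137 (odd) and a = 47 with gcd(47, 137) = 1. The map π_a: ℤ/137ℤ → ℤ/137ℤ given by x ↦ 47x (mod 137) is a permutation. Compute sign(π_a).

-1

Trace 85: π^k(85) = [85, 22, 75, 100, 42, 56, 29] for k=0..6.
2 cycles of lengths [136, 1].
n − c = 137 − 2 = 135; sign = (−1)^135 = -1.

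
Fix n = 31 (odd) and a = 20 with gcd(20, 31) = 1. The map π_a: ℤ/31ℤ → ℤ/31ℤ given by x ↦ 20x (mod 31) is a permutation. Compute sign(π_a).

+1

Trace 25: π^k(25) = [25, 4, 18, 19, 8, 5, 7] for k=0..6.
The orbit structure of x ↦ 20x mod 31: 3 orbits of sizes [15, 15, 1].
31 − 3 = 28 transpositions; sign(π) = (−1)^28 = +1.
Via Zolotarev, sign(π_{20}) = (20|31) = +1.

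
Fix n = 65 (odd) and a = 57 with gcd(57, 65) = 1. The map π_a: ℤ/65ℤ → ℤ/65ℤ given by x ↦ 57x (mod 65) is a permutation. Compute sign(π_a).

+1

Start at x=1: 1 → 57 → 64 → 8 → 1 (one orbit).
Cycle lengths of π_57 on ℤ/65ℤ: [4, 4, 4, 4, 4, 4, 4, 4, 4, 4, 4, 4, 4, 4, 4, 4, 1]; 17 cycles in total.
n − c = 65 − 17 = 48; sign = (−1)^48 = +1.
Check: (57/65) = +1 by Zolotarev.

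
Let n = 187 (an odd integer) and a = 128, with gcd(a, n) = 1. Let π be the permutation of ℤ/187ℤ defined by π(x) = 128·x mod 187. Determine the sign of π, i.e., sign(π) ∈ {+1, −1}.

Start at x=127: 127 → 174 → 19 → 1 → 128 → 115 → 134 → … (one orbit).
The orbit structure of x ↦ 128x mod 187: 8 orbits of sizes [40, 40, 40, 40, 10, 8, 8, 1].
8 cycles on 187: each ℓ→(−1)^(ℓ−1), product (−1)^179 = -1.
The Jacobi symbol (128|187) = -1 (Zolotarev) agrees.

-1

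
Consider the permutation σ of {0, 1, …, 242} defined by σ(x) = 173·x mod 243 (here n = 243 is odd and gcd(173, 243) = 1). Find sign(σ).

Orbit of 31 under x↦173x: [31, 17, 25, 194, 28, 227, 148]… (length divides ord_243(173)).
Decompose π into cycles: lengths [162, 54, 18, 6, 2, 1] (6 cycles, including the fixed point 0).
243 − 6 = 237 transpositions; sign(π) = (−1)^237 = -1.

-1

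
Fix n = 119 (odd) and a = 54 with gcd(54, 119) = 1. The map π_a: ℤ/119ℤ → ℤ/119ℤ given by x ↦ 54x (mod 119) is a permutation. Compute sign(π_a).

+1

Orbit of 30 under x↦54x: [30, 73, 15, 96, 67, 48, 93]… (length divides ord_119(54)).
Decompose π into cycles: lengths [48, 48, 16, 6, 1] (5 cycles, including the fixed point 0).
With 5 cycles on 119 points, sign = (−1)^{119−5} = +1.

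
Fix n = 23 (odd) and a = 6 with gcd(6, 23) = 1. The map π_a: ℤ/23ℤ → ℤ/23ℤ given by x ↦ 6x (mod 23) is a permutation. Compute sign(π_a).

Orbit of 9 under x↦6x: [9, 8, 2, 12, 3, 18, 16]… (length divides ord_23(6)).
3 cycles of lengths [11, 11, 1].
n − c = 23 − 3 = 20; sign = (−1)^20 = +1.
The Jacobi symbol (6|23) = +1 (Zolotarev) agrees.

+1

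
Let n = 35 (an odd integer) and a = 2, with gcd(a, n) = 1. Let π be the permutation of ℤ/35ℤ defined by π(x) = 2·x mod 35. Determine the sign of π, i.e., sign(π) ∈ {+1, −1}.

-1

Start at x=2: 2 → 4 → 8 → 16 → 32 → 29 → 23 → … (one orbit).
The orbit structure of x ↦ 2x mod 35: 6 orbits of sizes [12, 12, 4, 3, 3, 1].
n − c = 35 − 6 = 29; sign = (−1)^29 = -1.
Via Zolotarev, sign(π_{2}) = (2|35) = -1.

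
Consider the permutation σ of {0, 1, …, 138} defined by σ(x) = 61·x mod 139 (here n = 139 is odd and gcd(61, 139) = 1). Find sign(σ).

-1

Orbit of 57 under x↦61x: [57, 2, 122, 75, 127, 102, 106]… (length divides ord_139(61)).
The orbit structure of x ↦ 61x mod 139: 2 orbits of sizes [138, 1].
sign(π) = (−1)^{n − #cycles} = (−1)^{139−2} = (−1)^137 = -1.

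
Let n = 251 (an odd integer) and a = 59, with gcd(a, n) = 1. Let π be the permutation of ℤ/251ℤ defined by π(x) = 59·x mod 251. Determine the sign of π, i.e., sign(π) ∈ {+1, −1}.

-1

Start at x=147: 147 → 139 → 169 → 182 → 196 → 18 → 58 → … (one orbit).
2 cycles of lengths [250, 1].
With 2 cycles on 251 points, sign = (−1)^{251−2} = -1.
(59|251)_J = -1 (Zolotarev's lemma cross-check).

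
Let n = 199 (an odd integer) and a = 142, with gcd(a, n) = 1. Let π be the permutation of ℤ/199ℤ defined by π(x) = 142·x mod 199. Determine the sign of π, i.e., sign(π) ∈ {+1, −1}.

-1

Trace 151: π^k(151) = [151, 149, 64, 133, 180, 88, 158] for k=0..6.
Decompose π into cycles: lengths [198, 1] (2 cycles, including the fixed point 0).
Σ(ℓ_i−1) = 199−2 = 197; sign = (−1)^197 = -1.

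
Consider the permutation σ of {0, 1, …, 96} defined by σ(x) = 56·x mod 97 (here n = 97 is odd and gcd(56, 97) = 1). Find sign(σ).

-1

Trace 80: π^k(80) = [80, 18, 38, 91, 52, 2, 15] for k=0..6.
The orbit structure of x ↦ 56x mod 97: 2 orbits of sizes [96, 1].
n − c = 97 − 2 = 95; sign = (−1)^95 = -1.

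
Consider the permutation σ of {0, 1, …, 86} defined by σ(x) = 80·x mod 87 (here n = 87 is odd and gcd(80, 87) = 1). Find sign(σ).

-1

Start at x=80: 80 → 49 → 5 → 52 → 71 → 25 → 86 → … (one orbit).
Cycle type of π: 14×6 + 2 + 1; total 8 cycles.
n − c = 87 − 8 = 79; sign = (−1)^79 = -1.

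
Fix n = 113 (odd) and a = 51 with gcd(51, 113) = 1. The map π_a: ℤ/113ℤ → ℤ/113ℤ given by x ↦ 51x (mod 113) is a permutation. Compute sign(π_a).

+1

Orbit of 30 under x↦51x: [30, 61, 60, 9, 7, 18, 14]… (length divides ord_113(51)).
Decompose π into cycles: lengths [56, 56, 1] (3 cycles, including the fixed point 0).
Σ(ℓ_i−1) = 113−3 = 110; sign = (−1)^110 = +1.
Via Zolotarev, sign(π_{51}) = (51|113) = +1.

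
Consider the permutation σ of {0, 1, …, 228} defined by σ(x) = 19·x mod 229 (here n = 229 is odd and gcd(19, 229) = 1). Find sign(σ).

Orbit of 61 under x↦19x: [61, 14, 37, 16, 75, 51, 53]… (length divides ord_229(19)).
Cycle type of π: 57×4 + 1; total 5 cycles.
n − c = 229 − 5 = 224; sign = (−1)^224 = +1.
Via Zolotarev, sign(π_{19}) = (19|229) = +1.

+1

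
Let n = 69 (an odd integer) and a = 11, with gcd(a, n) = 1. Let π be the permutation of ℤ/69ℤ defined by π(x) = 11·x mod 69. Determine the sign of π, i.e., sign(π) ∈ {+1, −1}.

Trace 38: π^k(38) = [38, 4, 44, 1, 11, 52, 20] for k=0..6.
π_11 has 5 disjoint cycles with lengths [22, 22, 22, 2, 1] on {0,…,68}.
n − c = 69 − 5 = 64; sign = (−1)^64 = +1.

+1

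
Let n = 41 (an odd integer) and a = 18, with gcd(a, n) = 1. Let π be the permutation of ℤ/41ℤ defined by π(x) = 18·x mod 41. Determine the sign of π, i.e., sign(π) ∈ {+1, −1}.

Start at x=37: 37 → 10 → 16 → 1 → 18 → 37 (one orbit).
9 cycles of lengths [5, 5, 5, 5, 5, 5, 5, 5, 1].
9 cycles on 41: each ℓ→(−1)^(ℓ−1), product (−1)^32 = +1.

+1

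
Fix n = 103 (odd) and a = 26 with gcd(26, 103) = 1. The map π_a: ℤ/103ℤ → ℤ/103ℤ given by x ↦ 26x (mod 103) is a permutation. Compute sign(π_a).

+1

Trace 64: π^k(64) = [64, 16, 4, 1, 26, 58, 66] for k=0..6.
π_26 has 3 disjoint cycles with lengths [51, 51, 1] on {0,…,102}.
sign(π) = (−1)^{n − #cycles} = (−1)^{103−3} = (−1)^100 = +1.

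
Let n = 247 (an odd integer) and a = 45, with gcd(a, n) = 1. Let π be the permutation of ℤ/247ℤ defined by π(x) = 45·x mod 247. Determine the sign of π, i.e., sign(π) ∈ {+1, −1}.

Orbit of 68 under x↦45x: [68, 96, 121, 11, 1, 45, 49]… (length divides ord_247(45)).
π_45 has 26 disjoint cycles with lengths [12, 12, 12, 12, 12, 12, 12, 12, 12, 12, 12, 12, 12, 12, 12, 12, 12, 12, 12, 3, 3, 3, 3, 3, 3, 1] on {0,…,246}.
247 − 26 = 221 transpositions; sign(π) = (−1)^221 = -1.
Check: (45/247) = -1 by Zolotarev.

-1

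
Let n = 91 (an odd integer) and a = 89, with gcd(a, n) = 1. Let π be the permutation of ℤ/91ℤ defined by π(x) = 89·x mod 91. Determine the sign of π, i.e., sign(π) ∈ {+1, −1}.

+1

Orbit of 74 under x↦89x: [74, 34, 23, 45, 1, 89, 4]… (length divides ord_91(89)).
Cycle type of π: 12×7 + 6 + 1; total 9 cycles.
With 9 cycles on 91 points, sign = (−1)^{91−9} = +1.
(89|91)_J = +1 (Zolotarev's lemma cross-check).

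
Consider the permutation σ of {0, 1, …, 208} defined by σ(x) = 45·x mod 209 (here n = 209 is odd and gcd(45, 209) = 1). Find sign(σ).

+1

Orbit of 1 under x↦45x: [1, 45, 144]… (length divides ord_209(45)).
Cycle lengths of π_45 on ℤ/209ℤ: [3, 3, 3, 3, 3, 3, 3, 3, 3, 3, 3, 3, 3, 3, 3, 3, 3, 3, 3, 3, 3, 3, 3, 3, 3, 3, 3, 3, 3, 3, 3, 3, 3, 3, 3, 3, 3, 3, 3, 3, 3, 3, 3, 3, 3, 3, 3, 3, 3, 3, 3, 3, 3, 3, 3, 3, 3, 3, 3, 3, 3, 3, 3, 3, 3, 3, 1, 1, 1, 1, 1, 1, 1, 1, 1, 1, 1]; 77 cycles in total.
sign(π) = (−1)^{n − #cycles} = (−1)^{209−77} = (−1)^132 = +1.
Via Zolotarev, sign(π_{45}) = (45|209) = +1.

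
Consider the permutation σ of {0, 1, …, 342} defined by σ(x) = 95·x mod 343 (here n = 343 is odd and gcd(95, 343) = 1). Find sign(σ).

+1

Trace 260: π^k(260) = [260, 4, 37, 85, 186, 177, 8] for k=0..6.
The orbit structure of x ↦ 95x mod 343: 7 orbits of sizes [147, 147, 21, 21, 3, 3, 1].
7 cycles on 343: each ℓ→(−1)^(ℓ−1), product (−1)^336 = +1.
Via Zolotarev, sign(π_{95}) = (95|343) = +1.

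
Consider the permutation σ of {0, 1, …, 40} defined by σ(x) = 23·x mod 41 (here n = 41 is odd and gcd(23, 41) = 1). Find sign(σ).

+1

Start at x=31: 31 → 16 → 40 → 18 → 4 → 10 → 25 → … (one orbit).
Cycle type of π: 10×4 + 1; total 5 cycles.
With 5 cycles on 41 points, sign = (−1)^{41−5} = +1.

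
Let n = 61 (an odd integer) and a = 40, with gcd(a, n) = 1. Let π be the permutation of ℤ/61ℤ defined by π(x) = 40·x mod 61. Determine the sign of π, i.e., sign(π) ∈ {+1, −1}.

Start at x=14: 14 → 11 → 13 → 32 → 60 → 21 → 47 → … (one orbit).
The orbit structure of x ↦ 40x mod 61: 6 orbits of sizes [12, 12, 12, 12, 12, 1].
sign(π) = (−1)^{n − #cycles} = (−1)^{61−6} = (−1)^55 = -1.

-1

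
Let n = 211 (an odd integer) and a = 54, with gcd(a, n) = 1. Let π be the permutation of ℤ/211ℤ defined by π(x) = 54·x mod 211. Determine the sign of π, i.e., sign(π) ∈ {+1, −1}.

+1

Orbit of 117 under x↦54x: [117, 199, 196, 34, 148, 185, 73]… (length divides ord_211(54)).
The orbit structure of x ↦ 54x mod 211: 11 orbits of sizes [21, 21, 21, 21, 21, 21, 21, 21, 21, 21, 1].
With 11 cycles on 211 points, sign = (−1)^{211−11} = +1.
Via Zolotarev, sign(π_{54}) = (54|211) = +1.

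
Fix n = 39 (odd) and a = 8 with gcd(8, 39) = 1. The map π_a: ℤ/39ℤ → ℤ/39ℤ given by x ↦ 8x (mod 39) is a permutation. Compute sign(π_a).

Start at x=1: 1 → 8 → 25 → 5 → 1 (one orbit).
11 cycles of lengths [4, 4, 4, 4, 4, 4, 4, 4, 4, 2, 1].
11 cycles on 39: each ℓ→(−1)^(ℓ−1), product (−1)^28 = +1.

+1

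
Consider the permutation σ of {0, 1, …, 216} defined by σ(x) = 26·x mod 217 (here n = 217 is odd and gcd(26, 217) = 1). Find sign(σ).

Start at x=26: 26 → 25 → 216 → 191 → 192 → 1 → 26 (one orbit).
The orbit structure of x ↦ 26x mod 217: 37 orbits of sizes [6, 6, 6, 6, 6, 6, 6, 6, 6, 6, 6, 6, 6, 6, 6, 6, 6, 6, 6, 6, 6, 6, 6, 6, 6, 6, 6, 6, 6, 6, 6, 6, 6, 6, 6, 6, 1].
n − c = 217 − 37 = 180; sign = (−1)^180 = +1.
Via Zolotarev, sign(π_{26}) = (26|217) = +1.

+1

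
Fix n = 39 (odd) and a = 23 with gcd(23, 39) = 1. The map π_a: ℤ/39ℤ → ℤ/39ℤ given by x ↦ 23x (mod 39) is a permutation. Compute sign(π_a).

Trace 22: π^k(22) = [22, 38, 16, 17, 1, 23] for k=0..5.
The orbit structure of x ↦ 23x mod 39: 8 orbits of sizes [6, 6, 6, 6, 6, 6, 2, 1].
39 − 8 = 31 transpositions; sign(π) = (−1)^31 = -1.

-1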